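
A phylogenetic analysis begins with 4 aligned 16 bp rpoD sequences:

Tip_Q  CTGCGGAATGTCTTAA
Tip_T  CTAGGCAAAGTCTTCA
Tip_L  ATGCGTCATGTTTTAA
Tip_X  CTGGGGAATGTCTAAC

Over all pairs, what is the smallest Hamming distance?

3

Pairwise Hamming distances:
  Tip_Q vs Tip_T: 5
  Tip_Q vs Tip_L: 4
  Tip_Q vs Tip_X: 3
  Tip_T vs Tip_L: 8
  Tip_T vs Tip_X: 6
  Tip_L vs Tip_X: 7
The smallest is 3, between Tip_Q and Tip_X.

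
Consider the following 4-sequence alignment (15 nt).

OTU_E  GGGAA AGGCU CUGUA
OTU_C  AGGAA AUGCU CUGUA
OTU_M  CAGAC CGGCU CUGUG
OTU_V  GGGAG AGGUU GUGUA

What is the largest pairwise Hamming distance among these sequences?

7

Pairwise Hamming distances:
  OTU_E vs OTU_C: 2
  OTU_E vs OTU_M: 5
  OTU_E vs OTU_V: 3
  OTU_C vs OTU_M: 6
  OTU_C vs OTU_V: 5
  OTU_M vs OTU_V: 7
The largest is 7, between OTU_M and OTU_V.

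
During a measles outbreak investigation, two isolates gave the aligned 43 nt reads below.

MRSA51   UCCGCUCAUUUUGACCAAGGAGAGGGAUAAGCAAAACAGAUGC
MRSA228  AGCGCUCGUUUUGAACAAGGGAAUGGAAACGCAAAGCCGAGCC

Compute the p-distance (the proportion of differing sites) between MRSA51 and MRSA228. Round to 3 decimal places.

0.302

Mismatches occur at site 1 (U→A), site 2 (C→G), site 8 (A→G), site 15 (C→A), site 21 (A→G), site 22 (G→A), site 24 (G→U), site 28 (U→A), site 30 (A→C), site 36 (A→G), site 38 (A→C), site 41 (U→G), site 42 (G→C).
There are 13 differences over 43 sites, so p = 13/43 = 0.302.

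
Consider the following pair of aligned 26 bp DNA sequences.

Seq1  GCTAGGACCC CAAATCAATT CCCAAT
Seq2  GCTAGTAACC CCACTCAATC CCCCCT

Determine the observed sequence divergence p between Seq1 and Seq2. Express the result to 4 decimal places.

0.2692

Mismatches occur at site 6 (G→T), site 8 (C→A), site 12 (A→C), site 14 (A→C), site 20 (T→C), site 24 (A→C), site 25 (A→C).
There are 7 differences over 26 sites, so p = 7/26 = 0.2692.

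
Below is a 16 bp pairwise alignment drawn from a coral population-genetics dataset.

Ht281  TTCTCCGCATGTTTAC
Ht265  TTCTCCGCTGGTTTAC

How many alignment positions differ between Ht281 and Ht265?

Mismatches occur at site 9 (A/T), site 10 (T/G).
That gives 2 mismatches out of 16 aligned sites, so the Hamming distance is 2.

2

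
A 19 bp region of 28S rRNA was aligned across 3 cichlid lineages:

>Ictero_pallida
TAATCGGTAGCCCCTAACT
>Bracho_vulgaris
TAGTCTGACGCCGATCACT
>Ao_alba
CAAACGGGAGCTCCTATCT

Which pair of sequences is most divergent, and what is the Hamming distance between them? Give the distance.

Pairwise Hamming distances:
  Ictero_pallida vs Bracho_vulgaris: 7
  Ictero_pallida vs Ao_alba: 5
  Bracho_vulgaris vs Ao_alba: 11
The largest is 11, between Bracho_vulgaris and Ao_alba.

11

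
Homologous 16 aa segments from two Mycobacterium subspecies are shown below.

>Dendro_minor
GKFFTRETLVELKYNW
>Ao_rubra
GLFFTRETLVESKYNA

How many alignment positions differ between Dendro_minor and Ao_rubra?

The sequences differ at positions 2 (K/L), 12 (L/S), 16 (W/A).
That gives 3 mismatches out of 16 aligned sites, so the Hamming distance is 3.

3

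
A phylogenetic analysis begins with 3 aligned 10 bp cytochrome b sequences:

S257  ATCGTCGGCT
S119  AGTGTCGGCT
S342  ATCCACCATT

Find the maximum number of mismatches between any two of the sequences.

7

Pairwise Hamming distances:
  S257 vs S119: 2
  S257 vs S342: 5
  S119 vs S342: 7
The largest is 7, between S119 and S342.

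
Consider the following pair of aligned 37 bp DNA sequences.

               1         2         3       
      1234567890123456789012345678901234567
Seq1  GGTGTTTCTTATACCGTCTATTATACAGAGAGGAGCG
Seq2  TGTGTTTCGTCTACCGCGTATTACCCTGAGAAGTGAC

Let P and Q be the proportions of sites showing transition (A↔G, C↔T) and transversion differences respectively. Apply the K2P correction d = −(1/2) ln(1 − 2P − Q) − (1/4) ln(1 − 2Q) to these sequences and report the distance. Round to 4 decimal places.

Differing sites — 1:G/T (Tv); 9:T/G (Tv); 11:A/C (Tv); 17:T/C (Ti); 18:C/G (Tv); 24:T/C (Ti); 25:A/C (Tv); 27:A/T (Tv); 32:G/A (Ti); 34:A/T (Tv); 36:C/A (Tv); 37:G/C (Tv).
Of the 12 differences, 3 transitions and 9 transversions over 37 sites: P = 3/37 = 0.081081, Q = 9/37 = 0.243243.
d = −0.5·ln(0.594595) − 0.25·ln(0.513514) = −0.5·(-0.519875) − 0.25·(-0.666478) = 0.4266.

0.4266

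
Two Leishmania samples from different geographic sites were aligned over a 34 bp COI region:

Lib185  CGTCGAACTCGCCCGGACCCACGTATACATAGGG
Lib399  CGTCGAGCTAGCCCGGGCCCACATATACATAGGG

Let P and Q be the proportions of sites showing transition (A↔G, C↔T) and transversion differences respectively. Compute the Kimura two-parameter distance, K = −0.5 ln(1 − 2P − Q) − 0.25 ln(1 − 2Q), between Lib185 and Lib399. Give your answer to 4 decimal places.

The sequences differ at positions 7 (A/G, transition), 10 (C/A, transversion), 17 (A/G, transition), 23 (G/A, transition).
Of the 4 differences, 3 transitions and 1 transversion over 34 sites: P = 3/34 = 0.088235, Q = 1/34 = 0.029412.
d = −0.5·ln(0.794118) − 0.25·ln(0.941176) = −0.5·(-0.230523) − 0.25·(-0.060625) = 0.1304.

0.1304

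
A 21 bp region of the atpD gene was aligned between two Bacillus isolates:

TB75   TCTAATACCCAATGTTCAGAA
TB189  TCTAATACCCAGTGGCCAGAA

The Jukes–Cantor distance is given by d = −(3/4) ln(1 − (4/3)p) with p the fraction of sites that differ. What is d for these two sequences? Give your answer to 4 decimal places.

Differing sites — 12:A/G; 15:T/G; 16:T/C.
p = 3/21 = 0.142857.
d = −0.75 · ln(1 − (4/3)·0.142857) = −0.75 · ln(0.809524) = −0.75 · (-0.211309) = 0.1585.

0.1585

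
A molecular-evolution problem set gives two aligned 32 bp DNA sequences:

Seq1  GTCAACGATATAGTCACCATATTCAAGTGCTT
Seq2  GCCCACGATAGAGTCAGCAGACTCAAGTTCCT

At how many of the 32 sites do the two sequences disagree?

8

Differing sites — 2:T/C; 4:A/C; 11:T/G; 17:C/G; 20:T/G; 22:T/C; 29:G/T; 31:T/C.
That gives 8 mismatches out of 32 aligned sites, so the Hamming distance is 8.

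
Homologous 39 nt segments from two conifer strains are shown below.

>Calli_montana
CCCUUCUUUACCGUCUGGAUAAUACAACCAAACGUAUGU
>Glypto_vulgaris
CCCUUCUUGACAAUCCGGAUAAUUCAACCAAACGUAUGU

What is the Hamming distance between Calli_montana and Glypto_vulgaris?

Mismatches occur at site 9 (U→G), site 12 (C→A), site 13 (G→A), site 16 (U→C), site 24 (A→U).
That gives 5 mismatches out of 39 aligned sites, so the Hamming distance is 5.

5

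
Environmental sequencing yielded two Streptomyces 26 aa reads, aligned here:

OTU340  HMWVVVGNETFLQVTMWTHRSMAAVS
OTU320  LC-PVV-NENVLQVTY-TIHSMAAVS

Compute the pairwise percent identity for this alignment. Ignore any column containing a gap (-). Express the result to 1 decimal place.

65.2%

Excluding the 3 gap columns leaves 23 comparable sites.
Mismatches occur at site 1 (H↔L), site 2 (M↔C), site 4 (V↔P), site 10 (T↔N), site 11 (F↔V), site 16 (M↔Y), site 19 (H↔I), site 20 (R↔H).
15 of the 23 comparable sites match, so the percent identity is 15/23 × 100 = 65.2%.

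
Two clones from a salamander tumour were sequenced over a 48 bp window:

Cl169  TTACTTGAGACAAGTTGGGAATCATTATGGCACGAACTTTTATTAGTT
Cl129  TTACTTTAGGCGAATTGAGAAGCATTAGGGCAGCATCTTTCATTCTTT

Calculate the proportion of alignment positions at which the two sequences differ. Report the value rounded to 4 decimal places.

Mismatches occur at site 7 (G→T), site 10 (A→G), site 12 (A→G), site 14 (G→A), site 18 (G→A), site 22 (T→G), site 28 (T→G), site 33 (C→G), site 34 (G→C), site 36 (A→T), site 41 (T→C), site 45 (A→C), site 46 (G→T).
There are 13 differences over 48 sites, so p = 13/48 = 0.2708.

0.2708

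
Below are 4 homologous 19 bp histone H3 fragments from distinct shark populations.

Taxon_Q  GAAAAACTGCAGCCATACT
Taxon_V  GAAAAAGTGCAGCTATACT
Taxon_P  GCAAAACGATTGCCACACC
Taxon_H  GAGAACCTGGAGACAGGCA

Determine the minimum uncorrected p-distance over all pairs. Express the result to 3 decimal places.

Pairwise Hamming distances:
  Taxon_Q vs Taxon_V: 2
  Taxon_Q vs Taxon_P: 7
  Taxon_Q vs Taxon_H: 7
  Taxon_V vs Taxon_P: 9
  Taxon_V vs Taxon_H: 9
  Taxon_P vs Taxon_H: 11
The smallest is 2 mismatches, between Taxon_Q and Taxon_V; p = 2/19 = 0.105.

0.105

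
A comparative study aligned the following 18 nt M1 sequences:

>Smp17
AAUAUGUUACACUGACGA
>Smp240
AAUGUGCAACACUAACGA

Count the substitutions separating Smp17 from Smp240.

4

Mismatches occur at site 4 (A/G), site 7 (U/C), site 8 (U/A), site 14 (G/A).
That gives 4 mismatches out of 18 aligned sites, so the Hamming distance is 4.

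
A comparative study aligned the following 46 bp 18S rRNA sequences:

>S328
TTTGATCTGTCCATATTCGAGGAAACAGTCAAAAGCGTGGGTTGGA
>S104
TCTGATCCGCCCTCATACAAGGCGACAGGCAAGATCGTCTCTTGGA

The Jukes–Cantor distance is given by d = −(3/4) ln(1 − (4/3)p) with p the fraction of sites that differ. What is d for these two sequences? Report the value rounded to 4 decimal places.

Mismatches occur at site 2 (T→C), site 8 (T→C), site 10 (T→C), site 13 (A→T), site 14 (T→C), site 17 (T→A), site 19 (G→A), site 23 (A→C), site 24 (A→G), site 29 (T→G), site 33 (A→G), site 35 (G→T), site 39 (G→C), site 40 (G→T), site 41 (G→C).
p = 15/46 = 0.326087.
d = −0.75 · ln(1 − (4/3)·0.326087) = −0.75 · ln(0.565217) = −0.75 · (-0.570546) = 0.4279.

0.4279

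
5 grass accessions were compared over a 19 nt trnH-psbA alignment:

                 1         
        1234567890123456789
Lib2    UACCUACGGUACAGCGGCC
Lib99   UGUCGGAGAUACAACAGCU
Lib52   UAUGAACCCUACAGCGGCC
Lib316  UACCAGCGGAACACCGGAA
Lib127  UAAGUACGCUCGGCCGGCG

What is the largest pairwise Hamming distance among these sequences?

Pairwise Hamming distances:
  Lib2 vs Lib99: 9
  Lib2 vs Lib52: 5
  Lib2 vs Lib316: 6
  Lib2 vs Lib127: 8
  Lib99 vs Lib52: 10
  Lib99 vs Lib316: 10
  Lib99 vs Lib127: 13
  Lib52 vs Lib316: 9
  Lib52 vs Lib127: 8
  Lib316 vs Lib127: 11
The largest is 13, between Lib99 and Lib127.

13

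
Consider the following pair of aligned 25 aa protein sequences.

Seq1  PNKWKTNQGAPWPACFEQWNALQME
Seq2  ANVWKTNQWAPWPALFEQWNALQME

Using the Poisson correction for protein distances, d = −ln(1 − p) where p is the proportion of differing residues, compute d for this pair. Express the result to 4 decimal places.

0.1744

The sequences differ at positions 1 (P/A), 3 (K/V), 9 (G/W), 15 (C/L).
p = 4/25 = 0.160000.
d = −ln(1 − 0.160000) = −ln(0.840000) = 0.1744.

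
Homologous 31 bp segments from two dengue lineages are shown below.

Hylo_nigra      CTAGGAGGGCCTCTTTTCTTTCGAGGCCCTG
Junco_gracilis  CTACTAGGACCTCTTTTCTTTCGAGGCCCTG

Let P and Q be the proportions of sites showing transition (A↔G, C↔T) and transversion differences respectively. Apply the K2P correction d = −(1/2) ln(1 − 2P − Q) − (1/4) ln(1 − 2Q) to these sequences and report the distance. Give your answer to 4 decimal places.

Mismatches occur at site 4 (G/C, transversion), site 5 (G/T, transversion), site 9 (G/A, transition).
Of the 3 differences, 1 transition and 2 transversions over 31 sites: P = 1/31 = 0.032258, Q = 2/31 = 0.064516.
d = −0.5·ln(0.870968) − 0.25·ln(0.870968) = −0.5·(-0.138150) − 0.25·(-0.138150) = 0.1036.

0.1036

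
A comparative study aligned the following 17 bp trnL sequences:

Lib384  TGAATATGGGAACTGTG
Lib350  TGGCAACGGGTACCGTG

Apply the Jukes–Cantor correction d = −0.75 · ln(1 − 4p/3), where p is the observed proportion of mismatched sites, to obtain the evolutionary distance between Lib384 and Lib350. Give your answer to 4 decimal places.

0.4770

Differing sites — 3:A/G; 4:A/C; 5:T/A; 7:T/C; 11:A/T; 14:T/C.
p = 6/17 = 0.352941.
d = −0.75 · ln(1 − (4/3)·0.352941) = −0.75 · ln(0.529412) = −0.75 · (-0.635988) = 0.4770.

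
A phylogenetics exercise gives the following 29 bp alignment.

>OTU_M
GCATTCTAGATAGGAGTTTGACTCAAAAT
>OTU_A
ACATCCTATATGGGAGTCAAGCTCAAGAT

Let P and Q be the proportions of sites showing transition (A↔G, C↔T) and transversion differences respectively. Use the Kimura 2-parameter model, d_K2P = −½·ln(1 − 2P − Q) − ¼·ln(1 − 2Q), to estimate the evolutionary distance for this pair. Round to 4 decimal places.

0.4383

Differing sites — 1:G/A (Ti); 5:T/C (Ti); 9:G/T (Tv); 12:A/G (Ti); 18:T/C (Ti); 19:T/A (Tv); 20:G/A (Ti); 21:A/G (Ti); 27:A/G (Ti).
Of the 9 differences, 7 transitions and 2 transversions over 29 sites: P = 7/29 = 0.241379, Q = 2/29 = 0.068966.
d = −0.5·ln(0.448276) − 0.25·ln(0.862068) = −0.5·(-0.802346) − 0.25·(-0.148421) = 0.4383.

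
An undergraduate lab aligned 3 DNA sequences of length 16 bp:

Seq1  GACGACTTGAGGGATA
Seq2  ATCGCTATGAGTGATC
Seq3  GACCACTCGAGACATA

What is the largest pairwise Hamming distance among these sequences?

10

Pairwise Hamming distances:
  Seq1 vs Seq2: 7
  Seq1 vs Seq3: 4
  Seq2 vs Seq3: 10
The largest is 10, between Seq2 and Seq3.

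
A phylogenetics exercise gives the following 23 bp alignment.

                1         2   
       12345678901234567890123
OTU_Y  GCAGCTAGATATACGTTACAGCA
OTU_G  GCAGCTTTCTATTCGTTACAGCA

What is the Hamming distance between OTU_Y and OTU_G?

Mismatches occur at site 7 (A/T), site 8 (G/T), site 9 (A/C), site 13 (A/T).
That gives 4 mismatches out of 23 aligned sites, so the Hamming distance is 4.

4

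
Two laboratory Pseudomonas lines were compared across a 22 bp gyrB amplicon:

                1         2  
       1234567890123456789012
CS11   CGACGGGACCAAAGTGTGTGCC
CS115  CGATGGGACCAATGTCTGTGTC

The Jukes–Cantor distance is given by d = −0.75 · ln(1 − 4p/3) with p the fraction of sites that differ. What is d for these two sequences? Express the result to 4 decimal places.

0.2082

Mismatches occur at site 4 (C↔T), site 13 (A↔T), site 16 (G↔C), site 21 (C↔T).
p = 4/22 = 0.181818.
d = −0.75 · ln(1 − (4/3)·0.181818) = −0.75 · ln(0.757576) = −0.75 · (-0.277631) = 0.2082.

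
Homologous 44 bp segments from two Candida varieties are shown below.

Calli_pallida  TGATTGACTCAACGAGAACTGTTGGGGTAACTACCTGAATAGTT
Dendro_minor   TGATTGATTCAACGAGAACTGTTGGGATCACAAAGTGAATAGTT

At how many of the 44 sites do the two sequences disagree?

6

Mismatches occur at site 8 (C/T), site 27 (G/A), site 29 (A/C), site 32 (T/A), site 34 (C/A), site 35 (C/G).
That gives 6 mismatches out of 44 aligned sites, so the Hamming distance is 6.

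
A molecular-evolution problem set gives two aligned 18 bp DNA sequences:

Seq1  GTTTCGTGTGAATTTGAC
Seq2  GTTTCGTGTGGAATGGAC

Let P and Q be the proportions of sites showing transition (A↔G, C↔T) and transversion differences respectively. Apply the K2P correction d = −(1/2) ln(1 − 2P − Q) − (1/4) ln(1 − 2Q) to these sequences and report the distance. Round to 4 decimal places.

Mismatches occur at site 11 (A↔G, transition), site 13 (T↔A, transversion), site 15 (T↔G, transversion).
Of the 3 differences, 1 transition and 2 transversions over 18 sites: P = 1/18 = 0.055556, Q = 2/18 = 0.111111.
d = −0.5·ln(0.777777) − 0.25·ln(0.777778) = −0.5·(-0.251315) − 0.25·(-0.251314) = 0.1885.

0.1885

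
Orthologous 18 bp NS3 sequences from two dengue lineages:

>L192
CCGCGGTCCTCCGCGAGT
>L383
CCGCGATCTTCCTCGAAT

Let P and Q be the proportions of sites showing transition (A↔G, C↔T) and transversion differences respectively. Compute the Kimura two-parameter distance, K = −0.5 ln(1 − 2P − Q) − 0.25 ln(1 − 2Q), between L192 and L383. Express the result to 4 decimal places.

Differing sites — 6:G/A (Ti); 9:C/T (Ti); 13:G/T (Tv); 17:G/A (Ti).
Of the 4 differences, 3 transitions and 1 transversion over 18 sites: P = 3/18 = 0.166667, Q = 1/18 = 0.055556.
d = −0.5·ln(0.611110) − 0.25·ln(0.888888) = −0.5·(-0.492478) − 0.25·(-0.117784) = 0.2757.

0.2757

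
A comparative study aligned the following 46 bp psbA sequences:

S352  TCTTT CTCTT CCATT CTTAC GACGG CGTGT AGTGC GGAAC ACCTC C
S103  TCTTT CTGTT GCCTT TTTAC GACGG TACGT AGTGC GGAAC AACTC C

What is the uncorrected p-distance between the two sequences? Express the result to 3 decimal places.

0.174

Differing sites — 8:C/G; 11:C/G; 13:A/C; 16:C/T; 26:C/T; 27:G/A; 28:T/C; 42:C/A.
There are 8 differences over 46 sites, so p = 8/46 = 0.174.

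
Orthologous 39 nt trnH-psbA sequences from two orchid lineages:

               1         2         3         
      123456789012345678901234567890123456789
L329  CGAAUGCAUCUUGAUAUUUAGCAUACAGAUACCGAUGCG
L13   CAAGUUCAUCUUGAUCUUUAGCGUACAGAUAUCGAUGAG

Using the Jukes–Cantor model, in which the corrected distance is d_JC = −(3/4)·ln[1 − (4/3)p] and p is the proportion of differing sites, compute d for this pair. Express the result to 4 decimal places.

The sequences differ at positions 2 (G/A), 4 (A/G), 6 (G/U), 16 (A/C), 23 (A/G), 32 (C/U), 38 (C/A).
p = 7/39 = 0.179487.
d = −0.75 · ln(1 − (4/3)·0.179487) = −0.75 · ln(0.760684) = −0.75 · (-0.273537) = 0.2052.

0.2052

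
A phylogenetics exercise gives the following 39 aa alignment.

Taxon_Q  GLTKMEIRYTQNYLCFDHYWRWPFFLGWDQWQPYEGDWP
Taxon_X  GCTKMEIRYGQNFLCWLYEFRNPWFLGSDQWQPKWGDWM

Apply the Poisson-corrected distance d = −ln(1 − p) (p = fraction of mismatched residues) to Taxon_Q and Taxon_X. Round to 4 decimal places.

Mismatches occur at site 2 (L↔C), site 10 (T↔G), site 13 (Y↔F), site 16 (F↔W), site 17 (D↔L), site 18 (H↔Y), site 19 (Y↔E), site 20 (W↔F), site 22 (W↔N), site 24 (F↔W), site 28 (W↔S), site 34 (Y↔K), site 35 (E↔W), site 39 (P↔M).
p = 14/39 = 0.358974.
d = −ln(1 − 0.358974) = −ln(0.641026) = 0.4447.

0.4447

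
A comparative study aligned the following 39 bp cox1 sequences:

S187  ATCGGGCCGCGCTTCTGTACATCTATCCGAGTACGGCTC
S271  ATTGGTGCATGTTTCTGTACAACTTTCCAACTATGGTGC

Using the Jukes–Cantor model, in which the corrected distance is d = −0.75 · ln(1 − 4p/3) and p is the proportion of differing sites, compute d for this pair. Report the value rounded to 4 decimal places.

Differing sites — 3:C/T; 6:G/T; 7:C/G; 9:G/A; 10:C/T; 12:C/T; 22:T/A; 25:A/T; 29:G/A; 31:G/C; 34:C/T; 37:C/T; 38:T/G.
p = 13/39 = 0.333333.
d = −0.75 · ln(1 − (4/3)·0.333333) = −0.75 · ln(0.555556) = −0.75 · (-0.587786) = 0.4408.

0.4408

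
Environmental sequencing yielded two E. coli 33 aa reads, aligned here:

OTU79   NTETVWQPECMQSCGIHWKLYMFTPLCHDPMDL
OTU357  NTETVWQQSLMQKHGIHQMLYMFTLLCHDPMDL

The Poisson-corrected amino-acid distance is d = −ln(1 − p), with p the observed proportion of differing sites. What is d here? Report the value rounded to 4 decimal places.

The sequences differ at positions 8 (P/Q), 9 (E/S), 10 (C/L), 13 (S/K), 14 (C/H), 18 (W/Q), 19 (K/M), 25 (P/L).
p = 8/33 = 0.242424.
d = −ln(1 − 0.242424) = −ln(0.757576) = 0.2776.

0.2776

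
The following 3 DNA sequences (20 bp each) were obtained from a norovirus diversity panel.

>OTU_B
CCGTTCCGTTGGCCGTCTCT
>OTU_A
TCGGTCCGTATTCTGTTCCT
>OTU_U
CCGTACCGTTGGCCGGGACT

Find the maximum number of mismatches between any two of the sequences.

10

Pairwise Hamming distances:
  OTU_B vs OTU_A: 8
  OTU_B vs OTU_U: 4
  OTU_A vs OTU_U: 10
The largest is 10, between OTU_A and OTU_U.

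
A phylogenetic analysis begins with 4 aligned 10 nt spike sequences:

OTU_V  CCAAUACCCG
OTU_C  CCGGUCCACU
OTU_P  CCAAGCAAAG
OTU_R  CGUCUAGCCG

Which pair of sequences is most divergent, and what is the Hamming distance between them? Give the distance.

8

Pairwise Hamming distances:
  OTU_V vs OTU_C: 5
  OTU_V vs OTU_P: 5
  OTU_V vs OTU_R: 4
  OTU_C vs OTU_P: 6
  OTU_C vs OTU_R: 7
  OTU_P vs OTU_R: 8
The largest is 8, between OTU_P and OTU_R.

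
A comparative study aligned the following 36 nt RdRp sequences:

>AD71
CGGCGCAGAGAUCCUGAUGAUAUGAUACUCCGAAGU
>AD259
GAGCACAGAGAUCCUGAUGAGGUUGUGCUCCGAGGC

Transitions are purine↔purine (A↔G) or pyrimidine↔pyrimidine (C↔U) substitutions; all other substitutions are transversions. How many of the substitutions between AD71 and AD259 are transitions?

Differing sites — 1:C/G (Tv); 2:G/A (Ti); 5:G/A (Ti); 21:U/G (Tv); 22:A/G (Ti); 24:G/U (Tv); 25:A/G (Ti); 27:A/G (Ti); 34:A/G (Ti); 36:U/C (Ti).
Of the 10 differences, 7 transitions and 3 transversions, so the answer is 7.

7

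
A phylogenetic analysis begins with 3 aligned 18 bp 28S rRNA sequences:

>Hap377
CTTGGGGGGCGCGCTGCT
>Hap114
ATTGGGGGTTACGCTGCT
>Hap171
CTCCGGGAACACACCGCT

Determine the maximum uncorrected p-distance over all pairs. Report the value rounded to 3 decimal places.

0.444

Pairwise Hamming distances:
  Hap377 vs Hap114: 4
  Hap377 vs Hap171: 7
  Hap114 vs Hap171: 8
The largest is 8 mismatches, between Hap114 and Hap171; p = 8/18 = 0.444.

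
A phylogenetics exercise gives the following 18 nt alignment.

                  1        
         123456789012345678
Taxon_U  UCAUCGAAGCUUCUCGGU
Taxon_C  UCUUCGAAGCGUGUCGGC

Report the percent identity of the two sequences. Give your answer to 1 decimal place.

Mismatches occur at site 3 (A↔U), site 11 (U↔G), site 13 (C↔G), site 18 (U↔C).
14 of the 18 sites match, so the percent identity is 14/18 × 100 = 77.8%.

77.8%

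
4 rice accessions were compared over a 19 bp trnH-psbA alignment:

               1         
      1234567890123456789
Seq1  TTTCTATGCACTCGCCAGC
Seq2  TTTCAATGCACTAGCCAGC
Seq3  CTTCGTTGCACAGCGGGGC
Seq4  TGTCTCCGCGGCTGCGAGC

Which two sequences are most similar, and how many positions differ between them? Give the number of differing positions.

2

Pairwise Hamming distances:
  Seq1 vs Seq2: 2
  Seq1 vs Seq3: 9
  Seq1 vs Seq4: 8
  Seq2 vs Seq3: 9
  Seq2 vs Seq4: 9
  Seq3 vs Seq4: 12
The smallest is 2, between Seq1 and Seq2.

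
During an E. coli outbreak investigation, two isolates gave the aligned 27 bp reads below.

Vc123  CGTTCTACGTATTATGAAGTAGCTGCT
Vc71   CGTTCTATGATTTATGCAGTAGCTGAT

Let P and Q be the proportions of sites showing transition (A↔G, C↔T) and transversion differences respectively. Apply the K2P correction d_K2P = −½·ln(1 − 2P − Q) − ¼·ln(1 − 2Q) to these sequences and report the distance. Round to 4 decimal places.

Differing sites — 8:C/T (Ti); 10:T/A (Tv); 11:A/T (Tv); 17:A/C (Tv); 26:C/A (Tv).
Of the 5 differences, 1 transition and 4 transversions over 27 sites: P = 1/27 = 0.037037, Q = 4/27 = 0.148148.
d = −0.5·ln(0.777778) − 0.25·ln(0.703704) = −0.5·(-0.251314) − 0.25·(-0.351397) = 0.2135.

0.2135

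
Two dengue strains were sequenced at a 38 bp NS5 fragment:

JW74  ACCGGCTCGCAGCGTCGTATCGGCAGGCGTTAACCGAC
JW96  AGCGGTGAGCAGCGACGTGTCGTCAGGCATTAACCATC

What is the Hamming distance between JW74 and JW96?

10

The sequences differ at positions 2 (C/G), 6 (C/T), 7 (T/G), 8 (C/A), 15 (T/A), 19 (A/G), 23 (G/T), 29 (G/A), 36 (G/A), 37 (A/T).
That gives 10 mismatches out of 38 aligned sites, so the Hamming distance is 10.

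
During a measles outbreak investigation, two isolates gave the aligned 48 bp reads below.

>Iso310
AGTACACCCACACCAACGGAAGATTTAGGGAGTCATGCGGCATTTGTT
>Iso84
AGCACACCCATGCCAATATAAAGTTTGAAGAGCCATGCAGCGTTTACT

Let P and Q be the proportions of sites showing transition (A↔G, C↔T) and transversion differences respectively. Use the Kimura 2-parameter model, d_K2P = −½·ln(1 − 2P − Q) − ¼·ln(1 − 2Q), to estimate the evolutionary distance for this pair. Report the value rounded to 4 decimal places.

0.5296

Differing sites — 3:T/C (Ti); 11:C/T (Ti); 12:A/G (Ti); 17:C/T (Ti); 18:G/A (Ti); 19:G/T (Tv); 22:G/A (Ti); 23:A/G (Ti); 27:A/G (Ti); 28:G/A (Ti); 29:G/A (Ti); 33:T/C (Ti); 39:G/A (Ti); 42:A/G (Ti); 46:G/A (Ti); 47:T/C (Ti).
Of the 16 differences, 15 transitions and 1 transversion over 48 sites: P = 15/48 = 0.312500, Q = 1/48 = 0.020833.
d = −0.5·ln(0.354167) − 0.25·ln(0.958334) = −0.5·(-1.037987) − 0.25·(-0.042559) = 0.5296.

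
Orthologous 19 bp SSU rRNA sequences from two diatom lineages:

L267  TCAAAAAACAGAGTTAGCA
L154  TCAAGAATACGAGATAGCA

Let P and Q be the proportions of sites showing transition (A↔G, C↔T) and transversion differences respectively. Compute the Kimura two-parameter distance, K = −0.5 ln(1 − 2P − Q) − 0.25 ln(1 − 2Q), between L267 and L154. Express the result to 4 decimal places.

0.3264

Differing sites — 5:A/G (Ti); 8:A/T (Tv); 9:C/A (Tv); 10:A/C (Tv); 14:T/A (Tv).
Of the 5 differences, 1 transition and 4 transversions over 19 sites: P = 1/19 = 0.052632, Q = 4/19 = 0.210526.
d = −0.5·ln(0.684210) − 0.25·ln(0.578948) = −0.5·(-0.379490) − 0.25·(-0.546543) = 0.3264.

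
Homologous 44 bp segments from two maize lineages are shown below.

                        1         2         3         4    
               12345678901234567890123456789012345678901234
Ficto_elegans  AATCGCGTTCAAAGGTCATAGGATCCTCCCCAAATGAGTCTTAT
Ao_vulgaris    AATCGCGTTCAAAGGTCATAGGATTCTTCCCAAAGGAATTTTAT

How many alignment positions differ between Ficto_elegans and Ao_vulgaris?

Mismatches occur at site 25 (C/T), site 28 (C/T), site 35 (T/G), site 38 (G/A), site 40 (C/T).
That gives 5 mismatches out of 44 aligned sites, so the Hamming distance is 5.

5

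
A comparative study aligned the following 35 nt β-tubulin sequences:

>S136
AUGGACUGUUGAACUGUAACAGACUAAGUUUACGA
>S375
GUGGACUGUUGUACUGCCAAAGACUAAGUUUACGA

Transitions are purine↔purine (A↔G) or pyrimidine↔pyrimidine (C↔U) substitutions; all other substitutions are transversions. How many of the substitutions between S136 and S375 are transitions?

2

Mismatches occur at site 1 (A/G, transition), site 12 (A/U, transversion), site 17 (U/C, transition), site 18 (A/C, transversion), site 20 (C/A, transversion).
Of the 5 differences, 2 transitions and 3 transversions, so the answer is 2.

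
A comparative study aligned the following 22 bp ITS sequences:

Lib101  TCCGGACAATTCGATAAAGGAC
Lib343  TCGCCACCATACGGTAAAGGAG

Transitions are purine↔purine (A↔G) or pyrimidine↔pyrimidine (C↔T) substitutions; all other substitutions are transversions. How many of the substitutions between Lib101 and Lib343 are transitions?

Mismatches occur at site 3 (C↔G, transversion), site 4 (G↔C, transversion), site 5 (G↔C, transversion), site 8 (A↔C, transversion), site 11 (T↔A, transversion), site 14 (A↔G, transition), site 22 (C↔G, transversion).
Of the 7 differences, 1 transition and 6 transversions, so the answer is 1.

1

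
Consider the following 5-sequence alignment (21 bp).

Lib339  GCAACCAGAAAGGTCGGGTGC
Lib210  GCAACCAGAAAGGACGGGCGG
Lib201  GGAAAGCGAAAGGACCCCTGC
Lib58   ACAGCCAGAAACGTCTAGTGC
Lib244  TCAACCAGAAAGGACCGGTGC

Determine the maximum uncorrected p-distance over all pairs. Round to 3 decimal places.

Pairwise Hamming distances:
  Lib339 vs Lib210: 3
  Lib339 vs Lib201: 8
  Lib339 vs Lib58: 5
  Lib339 vs Lib244: 3
  Lib210 vs Lib201: 9
  Lib210 vs Lib58: 8
  Lib210 vs Lib244: 4
  Lib201 vs Lib58: 11
  Lib201 vs Lib244: 7
  Lib58 vs Lib244: 6
The largest is 11 mismatches, between Lib201 and Lib58; p = 11/21 = 0.524.

0.524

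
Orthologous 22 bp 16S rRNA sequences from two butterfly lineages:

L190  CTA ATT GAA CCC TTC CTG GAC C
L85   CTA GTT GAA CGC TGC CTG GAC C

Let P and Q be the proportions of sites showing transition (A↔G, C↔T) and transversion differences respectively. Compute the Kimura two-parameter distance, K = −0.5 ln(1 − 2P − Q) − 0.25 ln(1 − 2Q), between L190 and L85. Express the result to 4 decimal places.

0.1505

The sequences differ at positions 4 (A/G, transition), 11 (C/G, transversion), 14 (T/G, transversion).
Of the 3 differences, 1 transition and 2 transversions over 22 sites: P = 1/22 = 0.045455, Q = 2/22 = 0.090909.
d = −0.5·ln(0.818181) − 0.25·ln(0.818182) = −0.5·(-0.200672) − 0.25·(-0.200670) = 0.1505.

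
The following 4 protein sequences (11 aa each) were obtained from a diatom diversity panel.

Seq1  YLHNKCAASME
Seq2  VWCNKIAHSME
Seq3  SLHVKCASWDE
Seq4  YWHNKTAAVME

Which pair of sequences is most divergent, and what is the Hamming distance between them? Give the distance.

8

Pairwise Hamming distances:
  Seq1 vs Seq2: 5
  Seq1 vs Seq3: 5
  Seq1 vs Seq4: 3
  Seq2 vs Seq3: 8
  Seq2 vs Seq4: 5
  Seq3 vs Seq4: 7
The largest is 8, between Seq2 and Seq3.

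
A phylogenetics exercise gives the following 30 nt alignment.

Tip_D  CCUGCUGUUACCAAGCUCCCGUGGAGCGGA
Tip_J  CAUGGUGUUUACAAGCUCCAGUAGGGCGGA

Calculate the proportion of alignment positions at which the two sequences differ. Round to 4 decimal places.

0.2333

The sequences differ at positions 2 (C/A), 5 (C/G), 10 (A/U), 11 (C/A), 20 (C/A), 23 (G/A), 25 (A/G).
There are 7 differences over 30 sites, so p = 7/30 = 0.2333.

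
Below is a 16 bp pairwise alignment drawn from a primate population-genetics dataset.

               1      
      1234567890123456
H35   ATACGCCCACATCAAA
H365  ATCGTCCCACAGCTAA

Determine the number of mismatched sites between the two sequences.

5

The sequences differ at positions 3 (A/C), 4 (C/G), 5 (G/T), 12 (T/G), 14 (A/T).
That gives 5 mismatches out of 16 aligned sites, so the Hamming distance is 5.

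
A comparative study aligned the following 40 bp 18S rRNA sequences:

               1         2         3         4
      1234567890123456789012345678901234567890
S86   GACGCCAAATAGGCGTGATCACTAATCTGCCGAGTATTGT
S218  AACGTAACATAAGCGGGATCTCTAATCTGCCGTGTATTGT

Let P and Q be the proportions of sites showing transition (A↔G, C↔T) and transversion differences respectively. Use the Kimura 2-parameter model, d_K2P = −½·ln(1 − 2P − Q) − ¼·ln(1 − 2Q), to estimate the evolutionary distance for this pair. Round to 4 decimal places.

0.2327

Differing sites — 1:G/A (Ti); 5:C/T (Ti); 6:C/A (Tv); 8:A/C (Tv); 12:G/A (Ti); 16:T/G (Tv); 21:A/T (Tv); 33:A/T (Tv).
Of the 8 differences, 3 transitions and 5 transversions over 40 sites: P = 3/40 = 0.075000, Q = 5/40 = 0.125000.
d = −0.5·ln(0.725000) − 0.25·ln(0.750000) = −0.5·(-0.321584) − 0.25·(-0.287682) = 0.2327.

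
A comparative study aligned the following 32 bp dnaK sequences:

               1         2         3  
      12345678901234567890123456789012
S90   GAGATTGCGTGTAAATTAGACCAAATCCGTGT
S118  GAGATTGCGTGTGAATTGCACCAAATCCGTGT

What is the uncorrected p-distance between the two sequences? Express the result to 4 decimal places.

Differing sites — 13:A/G; 18:A/G; 19:G/C.
There are 3 differences over 32 sites, so p = 3/32 = 0.0938.

0.0938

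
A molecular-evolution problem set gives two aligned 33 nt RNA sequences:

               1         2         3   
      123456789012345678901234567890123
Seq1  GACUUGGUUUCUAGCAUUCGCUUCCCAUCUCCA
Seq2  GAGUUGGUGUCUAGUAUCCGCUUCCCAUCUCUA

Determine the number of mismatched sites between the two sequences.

5

Mismatches occur at site 3 (C↔G), site 9 (U↔G), site 15 (C↔U), site 18 (U↔C), site 32 (C↔U).
That gives 5 mismatches out of 33 aligned sites, so the Hamming distance is 5.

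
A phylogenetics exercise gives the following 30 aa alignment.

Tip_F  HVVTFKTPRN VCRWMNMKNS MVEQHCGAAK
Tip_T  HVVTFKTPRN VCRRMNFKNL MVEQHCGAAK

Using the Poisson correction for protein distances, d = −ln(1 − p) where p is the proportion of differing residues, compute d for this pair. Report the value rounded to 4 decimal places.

Mismatches occur at site 14 (W→R), site 17 (M→F), site 20 (S→L).
p = 3/30 = 0.100000.
d = −ln(1 − 0.100000) = −ln(0.900000) = 0.1054.

0.1054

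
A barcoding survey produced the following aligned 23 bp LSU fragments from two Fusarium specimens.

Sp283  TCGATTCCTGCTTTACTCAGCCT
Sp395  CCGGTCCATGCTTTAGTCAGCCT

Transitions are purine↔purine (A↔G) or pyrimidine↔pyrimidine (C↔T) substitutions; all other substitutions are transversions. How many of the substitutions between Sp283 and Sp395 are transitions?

The sequences differ at positions 1 (T/C, transition), 4 (A/G, transition), 6 (T/C, transition), 8 (C/A, transversion), 16 (C/G, transversion).
Of the 5 differences, 3 transitions and 2 transversions, so the answer is 3.

3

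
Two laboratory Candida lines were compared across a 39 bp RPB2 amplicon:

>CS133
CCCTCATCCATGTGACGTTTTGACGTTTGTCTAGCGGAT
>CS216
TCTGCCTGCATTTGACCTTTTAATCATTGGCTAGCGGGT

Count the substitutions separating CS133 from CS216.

13

The sequences differ at positions 1 (C/T), 3 (C/T), 4 (T/G), 6 (A/C), 8 (C/G), 12 (G/T), 17 (G/C), 22 (G/A), 24 (C/T), 25 (G/C), 26 (T/A), 30 (T/G), 38 (A/G).
That gives 13 mismatches out of 39 aligned sites, so the Hamming distance is 13.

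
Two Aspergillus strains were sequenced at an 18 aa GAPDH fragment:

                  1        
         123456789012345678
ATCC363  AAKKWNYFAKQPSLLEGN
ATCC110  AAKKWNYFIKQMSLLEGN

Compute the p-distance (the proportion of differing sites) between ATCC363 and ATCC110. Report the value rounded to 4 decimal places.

0.1111

Mismatches occur at site 9 (A→I), site 12 (P→M).
There are 2 differences over 18 sites, so p = 2/18 = 0.1111.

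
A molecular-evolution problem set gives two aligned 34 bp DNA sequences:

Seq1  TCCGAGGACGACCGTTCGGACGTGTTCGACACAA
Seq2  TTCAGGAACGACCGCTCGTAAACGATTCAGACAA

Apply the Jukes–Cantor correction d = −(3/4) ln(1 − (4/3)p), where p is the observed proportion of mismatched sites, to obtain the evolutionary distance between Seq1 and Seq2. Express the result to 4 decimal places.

The sequences differ at positions 2 (C/T), 4 (G/A), 5 (A/G), 7 (G/A), 15 (T/C), 19 (G/T), 21 (C/A), 22 (G/A), 23 (T/C), 25 (T/A), 27 (C/T), 28 (G/C), 30 (C/G).
p = 13/34 = 0.382353.
d = −0.75 · ln(1 − (4/3)·0.382353) = −0.75 · ln(0.490196) = −0.75 · (-0.712950) = 0.5347.

0.5347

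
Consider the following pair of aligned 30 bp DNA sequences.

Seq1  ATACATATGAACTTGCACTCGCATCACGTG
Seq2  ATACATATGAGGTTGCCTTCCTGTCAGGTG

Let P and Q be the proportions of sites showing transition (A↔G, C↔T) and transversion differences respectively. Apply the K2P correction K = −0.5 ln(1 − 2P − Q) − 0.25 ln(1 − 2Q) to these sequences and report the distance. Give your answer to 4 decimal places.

The sequences differ at positions 11 (A/G, transition), 12 (C/G, transversion), 17 (A/C, transversion), 18 (C/T, transition), 21 (G/C, transversion), 22 (C/T, transition), 23 (A/G, transition), 27 (C/G, transversion).
Of the 8 differences, 4 transitions and 4 transversions over 30 sites: P = 4/30 = 0.133333, Q = 4/30 = 0.133333.
d = −0.5·ln(0.600001) − 0.25·ln(0.733334) = −0.5·(-0.510824) − 0.25·(-0.310154) = 0.3330.

0.3330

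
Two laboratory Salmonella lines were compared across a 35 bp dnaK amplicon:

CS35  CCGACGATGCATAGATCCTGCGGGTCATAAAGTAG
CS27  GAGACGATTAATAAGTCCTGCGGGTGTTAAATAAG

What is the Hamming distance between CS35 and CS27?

10

Mismatches occur at site 1 (C↔G), site 2 (C↔A), site 9 (G↔T), site 10 (C↔A), site 14 (G↔A), site 15 (A↔G), site 26 (C↔G), site 27 (A↔T), site 32 (G↔T), site 33 (T↔A).
That gives 10 mismatches out of 35 aligned sites, so the Hamming distance is 10.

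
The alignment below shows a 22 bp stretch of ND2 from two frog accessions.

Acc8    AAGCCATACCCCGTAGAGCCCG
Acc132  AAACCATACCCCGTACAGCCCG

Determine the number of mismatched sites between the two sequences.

2

The sequences differ at positions 3 (G/A), 16 (G/C).
That gives 2 mismatches out of 22 aligned sites, so the Hamming distance is 2.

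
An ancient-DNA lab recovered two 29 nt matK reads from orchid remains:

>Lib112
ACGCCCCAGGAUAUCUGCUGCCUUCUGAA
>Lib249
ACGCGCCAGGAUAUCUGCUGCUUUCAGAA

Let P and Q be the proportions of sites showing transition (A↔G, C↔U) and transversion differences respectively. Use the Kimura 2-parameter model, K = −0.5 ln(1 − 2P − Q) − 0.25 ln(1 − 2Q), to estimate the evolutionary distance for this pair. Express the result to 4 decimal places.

Mismatches occur at site 5 (C↔G, transversion), site 22 (C↔U, transition), site 26 (U↔A, transversion).
Of the 3 differences, 1 transition and 2 transversions over 29 sites: P = 1/29 = 0.034483, Q = 2/29 = 0.068966.
d = −0.5·ln(0.862068) − 0.25·ln(0.862068) = −0.5·(-0.148421) − 0.25·(-0.148421) = 0.1113.

0.1113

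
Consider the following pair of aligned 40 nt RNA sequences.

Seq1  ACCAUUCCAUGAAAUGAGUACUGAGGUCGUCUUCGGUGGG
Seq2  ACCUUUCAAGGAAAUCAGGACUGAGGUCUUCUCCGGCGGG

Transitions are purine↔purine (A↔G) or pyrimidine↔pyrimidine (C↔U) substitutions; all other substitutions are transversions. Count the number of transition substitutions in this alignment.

2

Differing sites — 4:A/U (Tv); 8:C/A (Tv); 10:U/G (Tv); 16:G/C (Tv); 19:U/G (Tv); 29:G/U (Tv); 33:U/C (Ti); 37:U/C (Ti).
Of the 8 differences, 2 transitions and 6 transversions, so the answer is 2.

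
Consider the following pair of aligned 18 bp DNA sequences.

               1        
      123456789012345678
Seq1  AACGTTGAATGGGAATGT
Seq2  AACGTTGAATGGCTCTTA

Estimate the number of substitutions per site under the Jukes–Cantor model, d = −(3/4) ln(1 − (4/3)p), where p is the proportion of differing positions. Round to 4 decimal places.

The sequences differ at positions 13 (G/C), 14 (A/T), 15 (A/C), 17 (G/T), 18 (T/A).
p = 5/18 = 0.277778.
d = −0.75 · ln(1 − (4/3)·0.277778) = −0.75 · ln(0.629629) = −0.75 · (-0.462625) = 0.3470.

0.3470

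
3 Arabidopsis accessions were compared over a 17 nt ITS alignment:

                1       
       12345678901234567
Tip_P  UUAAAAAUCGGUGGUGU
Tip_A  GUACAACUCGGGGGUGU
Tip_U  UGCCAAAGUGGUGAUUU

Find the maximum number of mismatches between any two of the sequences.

Pairwise Hamming distances:
  Tip_P vs Tip_A: 4
  Tip_P vs Tip_U: 7
  Tip_A vs Tip_U: 9
The largest is 9, between Tip_A and Tip_U.

9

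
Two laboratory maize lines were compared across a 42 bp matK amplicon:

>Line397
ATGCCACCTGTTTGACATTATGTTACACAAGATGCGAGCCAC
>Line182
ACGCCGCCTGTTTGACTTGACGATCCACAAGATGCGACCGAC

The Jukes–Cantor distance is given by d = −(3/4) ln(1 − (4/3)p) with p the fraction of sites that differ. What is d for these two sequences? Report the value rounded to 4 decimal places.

Differing sites — 2:T/C; 6:A/G; 17:A/T; 19:T/G; 21:T/C; 23:T/A; 25:A/C; 38:G/C; 40:C/G.
p = 9/42 = 0.214286.
d = −0.75 · ln(1 − (4/3)·0.214286) = −0.75 · ln(0.714285) = −0.75 · (-0.336473) = 0.2524.

0.2524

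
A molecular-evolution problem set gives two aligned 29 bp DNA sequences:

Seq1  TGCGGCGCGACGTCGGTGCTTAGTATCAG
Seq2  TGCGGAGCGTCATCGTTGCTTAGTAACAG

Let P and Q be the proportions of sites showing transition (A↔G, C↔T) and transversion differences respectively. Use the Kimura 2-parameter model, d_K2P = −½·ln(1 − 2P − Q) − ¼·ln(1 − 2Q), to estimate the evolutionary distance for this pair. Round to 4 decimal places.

The sequences differ at positions 6 (C/A, transversion), 10 (A/T, transversion), 12 (G/A, transition), 16 (G/T, transversion), 26 (T/A, transversion).
Of the 5 differences, 1 transition and 4 transversions over 29 sites: P = 1/29 = 0.034483, Q = 4/29 = 0.137931.
d = −0.5·ln(0.793103) − 0.25·ln(0.724138) = −0.5·(-0.231802) − 0.25·(-0.322773) = 0.1966.

0.1966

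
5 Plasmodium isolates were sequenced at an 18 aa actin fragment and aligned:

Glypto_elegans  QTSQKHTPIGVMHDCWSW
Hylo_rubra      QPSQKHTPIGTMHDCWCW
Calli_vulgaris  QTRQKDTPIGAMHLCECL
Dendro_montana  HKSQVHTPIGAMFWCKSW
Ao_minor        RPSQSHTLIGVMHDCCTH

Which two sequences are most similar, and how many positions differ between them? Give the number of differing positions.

Pairwise Hamming distances:
  Glypto_elegans vs Hylo_rubra: 3
  Glypto_elegans vs Calli_vulgaris: 7
  Glypto_elegans vs Dendro_montana: 7
  Glypto_elegans vs Ao_minor: 7
  Hylo_rubra vs Calli_vulgaris: 7
  Hylo_rubra vs Dendro_montana: 8
  Hylo_rubra vs Ao_minor: 7
  Calli_vulgaris vs Dendro_montana: 10
  Calli_vulgaris vs Ao_minor: 11
  Dendro_montana vs Ao_minor: 10
The smallest is 3, between Glypto_elegans and Hylo_rubra.

3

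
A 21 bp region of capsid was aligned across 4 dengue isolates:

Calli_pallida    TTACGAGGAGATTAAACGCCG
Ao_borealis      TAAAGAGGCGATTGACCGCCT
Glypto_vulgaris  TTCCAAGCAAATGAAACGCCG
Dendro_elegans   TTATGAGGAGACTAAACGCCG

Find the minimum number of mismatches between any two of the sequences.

Pairwise Hamming distances:
  Calli_pallida vs Ao_borealis: 6
  Calli_pallida vs Glypto_vulgaris: 5
  Calli_pallida vs Dendro_elegans: 2
  Ao_borealis vs Glypto_vulgaris: 11
  Ao_borealis vs Dendro_elegans: 7
  Glypto_vulgaris vs Dendro_elegans: 7
The smallest is 2, between Calli_pallida and Dendro_elegans.

2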